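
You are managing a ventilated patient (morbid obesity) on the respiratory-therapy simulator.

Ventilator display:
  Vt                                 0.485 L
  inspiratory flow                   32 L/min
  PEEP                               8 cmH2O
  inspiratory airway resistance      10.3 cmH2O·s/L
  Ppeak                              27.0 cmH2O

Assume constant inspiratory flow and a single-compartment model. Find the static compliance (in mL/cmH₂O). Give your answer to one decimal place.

Flow: 32 L/min ÷ 60 = 0.5333 L/s.
Equation of motion (constant flow): PIP = Vt/C + R·V̇ + PEEP.
Vt/C = PIP − R·V̇ − PEEP = 27.0 − 10.3×0.5333 − 8 = 27.0 − 5.493 − 8 = 13.507 cmH2O.
C = Vt / 13.507 = 485 / 13.507 = 35.907 mL/cmH2O.

35.9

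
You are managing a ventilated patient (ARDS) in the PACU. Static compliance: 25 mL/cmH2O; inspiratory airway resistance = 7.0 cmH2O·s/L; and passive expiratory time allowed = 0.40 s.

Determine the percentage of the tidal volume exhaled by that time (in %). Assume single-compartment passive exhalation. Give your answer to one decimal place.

89.8

τ = R × C = 7.0 × 25 mL/cmH2O = 7.0 × 0.025 L/cmH2O = 0.175 s.
Passive exhalation: V(t)/V₀ = e^(−t/τ) = e^(−0.40/0.175) = 0.1017.
Fraction exhaled = 1 − 0.1017 = 0.8983 → 89.83%.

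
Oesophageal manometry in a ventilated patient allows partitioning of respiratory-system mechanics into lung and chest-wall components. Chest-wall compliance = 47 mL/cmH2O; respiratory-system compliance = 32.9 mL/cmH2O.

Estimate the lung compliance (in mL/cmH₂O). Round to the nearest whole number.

1/CL = 1/Crs − 1/Ccw.
1/CL = 1/32.9 − 1/47 = 0.009119.
CL = 109.66 mL/cmH2O.

110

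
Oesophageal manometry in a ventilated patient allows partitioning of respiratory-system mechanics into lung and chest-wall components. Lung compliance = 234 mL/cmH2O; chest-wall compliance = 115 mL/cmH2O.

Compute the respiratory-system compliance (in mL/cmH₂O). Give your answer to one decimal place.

77.1

Lung and chest wall are elastances in series: 1/Crs = 1/CL + 1/Ccw.
1/Crs = 1/234 + 1/115 = 0.01297.
Crs = 77.101 mL/cmH2O.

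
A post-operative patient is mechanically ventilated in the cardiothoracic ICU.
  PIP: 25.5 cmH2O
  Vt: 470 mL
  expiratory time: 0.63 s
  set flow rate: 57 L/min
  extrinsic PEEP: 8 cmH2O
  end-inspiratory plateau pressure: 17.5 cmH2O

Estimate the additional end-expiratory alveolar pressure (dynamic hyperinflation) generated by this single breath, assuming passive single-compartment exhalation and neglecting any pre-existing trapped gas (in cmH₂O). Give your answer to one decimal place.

Flow: 57 L/min ÷ 60 = 0.95 L/s.
R = (PIP − Pplat)/V̇ = (25.5 − 17.5) / 0.95 = 8.0/0.95 = 8.421 cmH2O·s/L.
C = Vt/(Pplat − PEEP) = 470.0 / (17.5 − 8) = 470.0/9.5 = 49.474 mL/cmH2O.
τ = R × C = 8.421 × 0.04947 L/cmH2O = 0.4166 s.
Fraction remaining = e^(−Te/τ) = e^(−0.63/0.4166) = 0.2204; trapped volume = 470.0 × 0.2204 = 103.59 mL.
Additional alveolar pressure from trapping ≈ V_trapped / C = 103.59 / 49.474 = 2.094 cmH2O.

2.1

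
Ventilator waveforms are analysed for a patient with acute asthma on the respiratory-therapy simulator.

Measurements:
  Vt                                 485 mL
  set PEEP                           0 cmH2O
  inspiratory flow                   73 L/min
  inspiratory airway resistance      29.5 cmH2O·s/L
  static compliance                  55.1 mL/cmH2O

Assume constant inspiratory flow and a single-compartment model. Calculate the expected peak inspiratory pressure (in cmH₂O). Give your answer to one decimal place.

Flow: 73 L/min ÷ 60 = 1.2167 L/s.
Equation of motion (constant flow): PIP = Vt/C + R·V̇ + PEEP.
PIP = 485/55.1 + 29.5×1.2167 + 0 = 8.802 + 35.893 + 0 = 44.695 cmH2O.

44.7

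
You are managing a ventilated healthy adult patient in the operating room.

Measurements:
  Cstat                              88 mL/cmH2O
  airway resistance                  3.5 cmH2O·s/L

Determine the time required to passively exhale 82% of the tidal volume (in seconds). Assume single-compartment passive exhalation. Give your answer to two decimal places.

0.53

τ = R × C = 3.5 × 88 mL/cmH2O = 3.5 × 0.088 L/cmH2O = 0.308 s.
Exhaled fraction f = 1 − e^(−t/τ) → t = −τ·ln(1 − f) = −0.308·ln(0.18) = 0.5282 s.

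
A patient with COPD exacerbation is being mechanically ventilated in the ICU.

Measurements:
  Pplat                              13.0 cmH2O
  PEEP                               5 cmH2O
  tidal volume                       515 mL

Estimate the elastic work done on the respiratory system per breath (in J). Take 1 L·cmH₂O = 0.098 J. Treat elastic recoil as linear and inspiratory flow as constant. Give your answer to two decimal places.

0.20

Elastic work ≈ ½ × (Pplat − PEEP) × Vt = 0.5 × (13.0 − 5) × 0.515 L = 0.5 × 8.0 × 0.515 = 2.06 L·cmH2O.
× 0.098 J/(L·cmH2O) → 0.2019 J.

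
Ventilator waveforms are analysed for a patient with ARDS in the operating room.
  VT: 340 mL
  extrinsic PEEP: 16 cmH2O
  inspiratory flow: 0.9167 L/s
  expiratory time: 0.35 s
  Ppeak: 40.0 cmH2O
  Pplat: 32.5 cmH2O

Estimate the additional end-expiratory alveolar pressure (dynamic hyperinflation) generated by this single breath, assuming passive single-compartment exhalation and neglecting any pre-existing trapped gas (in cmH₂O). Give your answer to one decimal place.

2.1

R = (PIP − Pplat)/V̇ = (40.0 − 32.5) / 0.9167 = 7.5/0.9167 = 8.182 cmH2O·s/L.
C = Vt/(Pplat − PEEP) = 340.0 / (32.5 − 16) = 340.0/16.5 = 20.606 mL/cmH2O.
τ = R × C = 8.182 × 0.02061 L/cmH2O = 0.1686 s.
Fraction remaining = e^(−Te/τ) = e^(−0.35/0.1686) = 0.1254; trapped volume = 340.0 × 0.1254 = 42.636 mL.
Additional alveolar pressure from trapping ≈ V_trapped / C = 42.636 / 20.606 = 2.069 cmH2O.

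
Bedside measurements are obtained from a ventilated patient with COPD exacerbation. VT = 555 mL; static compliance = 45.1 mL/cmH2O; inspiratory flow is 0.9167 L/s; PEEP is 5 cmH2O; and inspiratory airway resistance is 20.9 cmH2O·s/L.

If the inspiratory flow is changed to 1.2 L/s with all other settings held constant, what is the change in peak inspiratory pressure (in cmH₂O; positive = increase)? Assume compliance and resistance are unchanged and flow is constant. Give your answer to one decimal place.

5.9

PIP = Vt/C + R·V̇ + PEEP (constant-flow equation of motion).
Only the resistive term changes: ΔPIP = R × ΔV̇ = 20.9 × (1.2 − 0.9167) = 20.9 × 0.2833 = 5.921 cmH2O.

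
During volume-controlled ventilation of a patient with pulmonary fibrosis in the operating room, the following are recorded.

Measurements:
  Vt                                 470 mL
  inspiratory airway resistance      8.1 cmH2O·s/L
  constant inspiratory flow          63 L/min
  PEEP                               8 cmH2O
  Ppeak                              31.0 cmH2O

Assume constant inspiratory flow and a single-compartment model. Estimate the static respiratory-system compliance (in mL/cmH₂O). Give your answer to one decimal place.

Flow: 63 L/min ÷ 60 = 1.05 L/s.
Equation of motion (constant flow): PIP = Vt/C + R·V̇ + PEEP.
Vt/C = PIP − R·V̇ − PEEP = 31.0 − 8.1×1.05 − 8 = 31.0 − 8.505 − 8 = 14.495 cmH2O.
C = Vt / 14.495 = 470 / 14.495 = 32.425 mL/cmH2O.

32.4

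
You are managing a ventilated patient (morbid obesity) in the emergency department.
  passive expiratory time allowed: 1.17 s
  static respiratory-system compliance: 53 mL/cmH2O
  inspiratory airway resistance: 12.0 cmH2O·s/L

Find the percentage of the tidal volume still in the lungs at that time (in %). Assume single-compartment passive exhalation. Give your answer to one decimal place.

τ = R × C = 12.0 × 53 mL/cmH2O = 12.0 × 0.053 L/cmH2O = 0.636 s.
Passive exhalation: V(t)/V₀ = e^(−t/τ) = e^(−1.17/0.636) = 0.1589.
Fraction remaining = 0.1589 → 15.89%.

15.9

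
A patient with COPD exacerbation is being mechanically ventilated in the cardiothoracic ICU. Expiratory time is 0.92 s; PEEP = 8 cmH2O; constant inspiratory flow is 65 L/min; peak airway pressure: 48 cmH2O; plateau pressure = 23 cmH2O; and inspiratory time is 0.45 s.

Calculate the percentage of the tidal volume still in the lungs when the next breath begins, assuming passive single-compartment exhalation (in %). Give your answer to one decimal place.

Flow: 65 L/min ÷ 60 = 1.0833 L/s.
Vt = flow × Ti = 1.0833 L/s × 0.45 s × 1000 mL/L = 487.49 mL.
R = (PIP − Pplat)/V̇ = (48 − 23) / 1.0833 = 25.0/1.0833 = 23.078 cmH2O·s/L.
C = Vt/(Pplat − PEEP) = 487.49 / (23 − 8) = 487.49/15.0 = 32.499 mL/cmH2O.
τ = R × C = 23.078 × 0.0325 L/cmH2O = 0.75 s.
Fraction remaining at end-expiration = e^(−Te/τ) = e^(−0.92/0.75) = 0.2933 → 29.33%.

29.3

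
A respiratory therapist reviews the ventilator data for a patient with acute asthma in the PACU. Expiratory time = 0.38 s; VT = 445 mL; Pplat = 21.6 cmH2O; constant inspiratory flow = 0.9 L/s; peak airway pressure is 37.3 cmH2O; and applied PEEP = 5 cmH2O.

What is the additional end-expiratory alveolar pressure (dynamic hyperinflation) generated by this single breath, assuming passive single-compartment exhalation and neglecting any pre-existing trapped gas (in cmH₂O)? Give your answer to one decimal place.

R = (PIP − Pplat)/V̇ = (37.3 − 21.6) / 0.9 = 15.7/0.9 = 17.444 cmH2O·s/L.
C = Vt/(Pplat − PEEP) = 445.0 / (21.6 − 5) = 445.0/16.6 = 26.807 mL/cmH2O.
τ = R × C = 17.444 × 0.02681 L/cmH2O = 0.4677 s.
Fraction remaining = e^(−Te/τ) = e^(−0.38/0.4677) = 0.4438; trapped volume = 445.0 × 0.4438 = 197.49 mL.
Additional alveolar pressure from trapping ≈ V_trapped / C = 197.49 / 26.807 = 7.367 cmH2O.

7.4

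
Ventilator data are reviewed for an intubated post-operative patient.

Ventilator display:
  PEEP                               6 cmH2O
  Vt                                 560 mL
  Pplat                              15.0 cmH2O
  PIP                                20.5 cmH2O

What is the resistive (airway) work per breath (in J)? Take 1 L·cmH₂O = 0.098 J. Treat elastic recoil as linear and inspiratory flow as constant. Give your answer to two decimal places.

With constant inspiratory flow the resistive pressure is constant at PIP − Pplat = 20.5 − 15.0 = 5.5 cmH2O, so resistive work = 5.5 × 0.560 = 3.08 L·cmH2O.
× 0.098 J/(L·cmH2O) → 0.3018 J.

0.30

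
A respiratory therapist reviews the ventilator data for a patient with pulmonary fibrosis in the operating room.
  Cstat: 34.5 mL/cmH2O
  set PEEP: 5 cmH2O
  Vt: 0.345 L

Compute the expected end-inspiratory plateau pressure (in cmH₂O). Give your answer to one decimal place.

Pplat = PEEP + Vt / Cstat = 5 + 345 / 34.5 = 5 + 10.0 = 15.0 cmH2O.

15.0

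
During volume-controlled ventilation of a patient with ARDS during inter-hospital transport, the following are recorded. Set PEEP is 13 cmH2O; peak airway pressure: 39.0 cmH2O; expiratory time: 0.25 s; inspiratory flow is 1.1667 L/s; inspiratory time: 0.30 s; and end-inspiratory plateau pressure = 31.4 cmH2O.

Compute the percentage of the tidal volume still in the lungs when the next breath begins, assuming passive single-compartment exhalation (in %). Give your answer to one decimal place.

13.3

Vt = flow × Ti = 1.1667 L/s × 0.30 s × 1000 mL/L = 350.01 mL.
R = (PIP − Pplat)/V̇ = (39.0 − 31.4) / 1.1667 = 7.6/1.1667 = 6.514 cmH2O·s/L.
C = Vt/(Pplat − PEEP) = 350.01 / (31.4 − 13) = 350.01/18.4 = 19.022 mL/cmH2O.
τ = R × C = 6.514 × 0.01902 L/cmH2O = 0.1239 s.
Fraction remaining at end-expiration = e^(−Te/τ) = e^(−0.25/0.1239) = 0.133 → 13.3%.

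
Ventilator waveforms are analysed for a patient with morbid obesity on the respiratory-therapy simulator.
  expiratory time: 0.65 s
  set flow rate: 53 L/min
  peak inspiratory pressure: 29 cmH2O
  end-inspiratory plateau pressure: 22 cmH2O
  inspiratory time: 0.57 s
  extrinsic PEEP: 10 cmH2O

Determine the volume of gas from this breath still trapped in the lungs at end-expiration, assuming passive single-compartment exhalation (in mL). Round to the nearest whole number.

Flow: 53 L/min ÷ 60 = 0.8833 L/s.
Vt = flow × Ti = 0.8833 L/s × 0.57 s × 1000 mL/L = 503.48 mL.
R = (PIP − Pplat)/V̇ = (29 − 22) / 0.8833 = 7.0/0.8833 = 7.925 cmH2O·s/L.
C = Vt/(Pplat − PEEP) = 503.48 / (22 − 10) = 503.48/12.0 = 41.957 mL/cmH2O.
τ = R × C = 7.925 × 0.04196 L/cmH2O = 0.3325 s.
Fraction remaining = e^(−Te/τ) = e^(−0.65/0.3325) = 0.1416.
Trapped volume = 503.48 × 0.1416 = 71.293 mL.

71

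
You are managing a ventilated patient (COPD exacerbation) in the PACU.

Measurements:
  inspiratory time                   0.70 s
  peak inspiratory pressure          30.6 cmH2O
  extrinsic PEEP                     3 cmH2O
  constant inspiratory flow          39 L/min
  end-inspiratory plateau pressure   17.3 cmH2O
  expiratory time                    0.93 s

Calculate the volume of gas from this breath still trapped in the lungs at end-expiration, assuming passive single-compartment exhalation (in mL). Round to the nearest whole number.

Flow: 39 L/min ÷ 60 = 0.65 L/s.
Vt = flow × Ti = 0.65 L/s × 0.70 s × 1000 mL/L = 455.0 mL.
R = (PIP − Pplat)/V̇ = (30.6 − 17.3) / 0.65 = 13.3/0.65 = 20.462 cmH2O·s/L.
C = Vt/(Pplat − PEEP) = 455.0 / (17.3 − 3) = 455.0/14.3 = 31.818 mL/cmH2O.
τ = R × C = 20.462 × 0.03182 L/cmH2O = 0.6511 s.
Fraction remaining = e^(−Te/τ) = e^(−0.93/0.6511) = 0.2397.
Trapped volume = 455.0 × 0.2397 = 109.06 mL.

109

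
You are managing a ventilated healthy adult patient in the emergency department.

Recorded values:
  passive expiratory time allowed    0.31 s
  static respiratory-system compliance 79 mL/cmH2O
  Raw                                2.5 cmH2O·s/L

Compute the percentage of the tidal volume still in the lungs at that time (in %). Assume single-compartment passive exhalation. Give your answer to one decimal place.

20.8

τ = R × C = 2.5 × 79 mL/cmH2O = 2.5 × 0.079 L/cmH2O = 0.1975 s.
Passive exhalation: V(t)/V₀ = e^(−t/τ) = e^(−0.31/0.1975) = 0.2081.
Fraction remaining = 0.2081 → 20.81%.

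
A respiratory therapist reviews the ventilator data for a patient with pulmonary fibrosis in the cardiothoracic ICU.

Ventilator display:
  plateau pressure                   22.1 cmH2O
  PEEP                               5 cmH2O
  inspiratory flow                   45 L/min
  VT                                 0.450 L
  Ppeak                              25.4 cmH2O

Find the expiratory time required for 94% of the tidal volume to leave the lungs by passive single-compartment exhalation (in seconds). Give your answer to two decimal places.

0.33

Flow: 45 L/min ÷ 60 = 0.75 L/s.
R = (PIP − Pplat)/V̇ = (25.4 − 22.1) / 0.75 = 3.3/0.75 = 4.4 cmH2O·s/L.
C = Vt/(Pplat − PEEP) = 450.0 / (22.1 − 5) = 450.0/17.1 = 26.316 mL/cmH2O.
τ = R × C = 4.4 × 0.02632 L/cmH2O = 0.1158 s.
t = −τ·ln(1 − 0.94) = −0.1158·ln(0.06) = 0.3258 s.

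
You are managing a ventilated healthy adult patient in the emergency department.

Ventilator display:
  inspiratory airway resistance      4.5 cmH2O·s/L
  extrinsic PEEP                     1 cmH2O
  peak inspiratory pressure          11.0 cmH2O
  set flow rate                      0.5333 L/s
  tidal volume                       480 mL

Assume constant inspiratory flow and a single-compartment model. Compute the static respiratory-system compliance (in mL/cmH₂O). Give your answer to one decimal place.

Equation of motion (constant flow): PIP = Vt/C + R·V̇ + PEEP.
Vt/C = PIP − R·V̇ − PEEP = 11.0 − 4.5×0.5333 − 1 = 11.0 − 2.4 − 1 = 7.6 cmH2O.
C = Vt / 7.6 = 480 / 7.6 = 63.158 mL/cmH2O.

63.2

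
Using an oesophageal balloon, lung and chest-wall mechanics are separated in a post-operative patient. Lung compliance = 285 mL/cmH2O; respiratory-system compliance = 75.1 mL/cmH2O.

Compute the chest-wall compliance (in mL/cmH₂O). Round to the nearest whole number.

102

1/Ccw = 1/Crs − 1/CL.
1/Ccw = 1/75.1 − 1/285 = 0.009807.
Ccw = 101.97 mL/cmH2O.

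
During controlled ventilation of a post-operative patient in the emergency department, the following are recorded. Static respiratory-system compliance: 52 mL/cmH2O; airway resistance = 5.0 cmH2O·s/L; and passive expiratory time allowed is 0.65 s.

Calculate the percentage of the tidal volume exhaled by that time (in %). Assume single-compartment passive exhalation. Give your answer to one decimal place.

91.8

τ = R × C = 5.0 × 52 mL/cmH2O = 5.0 × 0.052 L/cmH2O = 0.26 s.
Passive exhalation: V(t)/V₀ = e^(−t/τ) = e^(−0.65/0.26) = 0.08208.
Fraction exhaled = 1 − 0.08208 = 0.9179 → 91.79%.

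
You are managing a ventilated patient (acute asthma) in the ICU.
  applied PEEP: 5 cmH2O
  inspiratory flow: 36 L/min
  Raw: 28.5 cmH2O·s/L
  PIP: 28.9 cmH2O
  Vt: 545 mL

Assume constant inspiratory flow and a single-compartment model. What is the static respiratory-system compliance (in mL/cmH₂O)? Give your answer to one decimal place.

Flow: 36 L/min ÷ 60 = 0.6 L/s.
Equation of motion (constant flow): PIP = Vt/C + R·V̇ + PEEP.
Vt/C = PIP − R·V̇ − PEEP = 28.9 − 28.5×0.6 − 5 = 28.9 − 17.1 − 5 = 6.8 cmH2O.
C = Vt / 6.8 = 545 / 6.8 = 80.147 mL/cmH2O.

80.1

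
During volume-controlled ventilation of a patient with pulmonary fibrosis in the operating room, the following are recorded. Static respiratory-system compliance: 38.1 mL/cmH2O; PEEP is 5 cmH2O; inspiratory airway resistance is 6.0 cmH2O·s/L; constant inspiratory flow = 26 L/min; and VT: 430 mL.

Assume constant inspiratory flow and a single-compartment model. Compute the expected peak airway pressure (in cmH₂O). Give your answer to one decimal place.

Flow: 26 L/min ÷ 60 = 0.4333 L/s.
Equation of motion (constant flow): PIP = Vt/C + R·V̇ + PEEP.
PIP = 430/38.1 + 6.0×0.4333 + 5 = 11.286 + 2.6 + 5 = 18.886 cmH2O.

18.9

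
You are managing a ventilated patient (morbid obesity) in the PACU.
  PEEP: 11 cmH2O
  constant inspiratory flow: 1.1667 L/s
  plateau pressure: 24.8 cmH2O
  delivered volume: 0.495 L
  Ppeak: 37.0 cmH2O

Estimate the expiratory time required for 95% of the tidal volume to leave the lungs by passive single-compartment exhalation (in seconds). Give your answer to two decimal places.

R = (PIP − Pplat)/V̇ = (37.0 − 24.8) / 1.1667 = 12.2/1.1667 = 10.457 cmH2O·s/L.
C = Vt/(Pplat − PEEP) = 495.0 / (24.8 − 11) = 495.0/13.8 = 35.87 mL/cmH2O.
τ = R × C = 10.457 × 0.03587 L/cmH2O = 0.3751 s.
t = −τ·ln(1 − 0.95) = −0.3751·ln(0.05) = 1.124 s.

1.12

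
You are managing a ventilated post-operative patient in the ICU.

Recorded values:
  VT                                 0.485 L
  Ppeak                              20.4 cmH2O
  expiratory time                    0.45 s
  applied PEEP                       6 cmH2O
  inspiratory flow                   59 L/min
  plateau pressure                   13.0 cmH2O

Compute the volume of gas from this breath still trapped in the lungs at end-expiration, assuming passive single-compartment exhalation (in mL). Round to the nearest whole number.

205

Flow: 59 L/min ÷ 60 = 0.9833 L/s.
R = (PIP − Pplat)/V̇ = (20.4 − 13.0) / 0.9833 = 7.4/0.9833 = 7.526 cmH2O·s/L.
C = Vt/(Pplat − PEEP) = 485.0 / (13.0 − 6) = 485.0/7.0 = 69.286 mL/cmH2O.
τ = R × C = 7.526 × 0.06929 L/cmH2O = 0.5215 s.
Fraction remaining = e^(−Te/τ) = e^(−0.45/0.5215) = 0.4219.
Trapped volume = 485.0 × 0.4219 = 204.62 mL.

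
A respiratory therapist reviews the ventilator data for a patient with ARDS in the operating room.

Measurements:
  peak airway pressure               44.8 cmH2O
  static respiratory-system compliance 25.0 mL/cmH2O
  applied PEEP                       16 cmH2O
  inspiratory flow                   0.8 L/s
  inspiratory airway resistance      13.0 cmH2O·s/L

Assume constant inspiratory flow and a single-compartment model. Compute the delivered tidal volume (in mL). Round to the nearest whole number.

460

Equation of motion (constant flow): PIP = Vt/C + R·V̇ + PEEP.
Vt/C = PIP − R·V̇ − PEEP = 44.8 − 10.4 − 16 = 18.4 cmH2O.
Vt = C × 18.4 = 25.0 × 18.4 = 460.0 mL.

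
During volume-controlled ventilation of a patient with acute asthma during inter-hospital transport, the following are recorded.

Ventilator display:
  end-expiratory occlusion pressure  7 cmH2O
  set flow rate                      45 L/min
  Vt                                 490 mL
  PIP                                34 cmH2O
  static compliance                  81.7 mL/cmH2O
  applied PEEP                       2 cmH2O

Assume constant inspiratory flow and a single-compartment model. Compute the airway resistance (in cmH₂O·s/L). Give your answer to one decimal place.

Flow: 45 L/min ÷ 60 = 0.75 L/s.
Total PEEP = 7 cmH2O (set 2 + intrinsic 5); this is the baseline alveolar pressure.
Equation of motion (constant flow): PIP = Vt/C + R·V̇ + PEEP.
R·V̇ = PIP − Vt/C − PEEP = 34 − 490/81.7 − 7 = 34 − 5.998 − 7 = 21.002 cmH2O.
R = 21.002 / 0.75 = 28.003 cmH2O·s/L.

28.0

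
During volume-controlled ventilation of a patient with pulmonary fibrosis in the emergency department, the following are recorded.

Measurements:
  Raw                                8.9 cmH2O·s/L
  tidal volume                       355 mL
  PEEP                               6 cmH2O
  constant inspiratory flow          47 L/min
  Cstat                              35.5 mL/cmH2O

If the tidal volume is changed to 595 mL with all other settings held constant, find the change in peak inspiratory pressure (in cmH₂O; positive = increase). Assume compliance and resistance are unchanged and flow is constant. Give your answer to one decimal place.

6.8

PIP = Vt/C + R·V̇ + PEEP (constant-flow equation of motion).
Only the elastic term changes: ΔPIP = ΔVt / C = (595 − 355) / 35.5 = 6.761 cmH2O.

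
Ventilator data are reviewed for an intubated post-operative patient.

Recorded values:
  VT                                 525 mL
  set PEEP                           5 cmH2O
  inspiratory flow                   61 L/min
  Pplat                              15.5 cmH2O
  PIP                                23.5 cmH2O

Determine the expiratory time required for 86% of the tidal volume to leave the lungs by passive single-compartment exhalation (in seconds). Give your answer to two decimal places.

0.77

Flow: 61 L/min ÷ 60 = 1.0167 L/s.
R = (PIP − Pplat)/V̇ = (23.5 − 15.5) / 1.0167 = 8.0/1.0167 = 7.869 cmH2O·s/L.
C = Vt/(Pplat − PEEP) = 525.0 / (15.5 − 5) = 525.0/10.5 = 50.0 mL/cmH2O.
τ = R × C = 7.869 × 0.05 L/cmH2O = 0.3935 s.
t = −τ·ln(1 − 0.86) = −0.3935·ln(0.14) = 0.7737 s.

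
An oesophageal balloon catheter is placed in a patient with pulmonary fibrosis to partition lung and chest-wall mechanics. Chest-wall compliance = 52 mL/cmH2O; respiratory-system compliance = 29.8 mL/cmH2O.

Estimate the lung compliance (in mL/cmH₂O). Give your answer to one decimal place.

1/CL = 1/Crs − 1/Ccw.
1/CL = 1/29.8 − 1/52 = 0.01433.
CL = 69.784 mL/cmH2O.

69.8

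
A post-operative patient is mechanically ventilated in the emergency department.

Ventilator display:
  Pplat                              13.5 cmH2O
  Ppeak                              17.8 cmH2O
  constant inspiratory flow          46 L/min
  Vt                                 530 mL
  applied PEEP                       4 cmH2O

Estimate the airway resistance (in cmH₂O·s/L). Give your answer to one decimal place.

5.6

Flow: 46 L/min ÷ 60 = 0.7667 L/s.
Raw = (PIP − Pplat) / flow = (17.8 − 13.5) / 0.7667 = 4.3 / 0.7667 = 5.608 cmH2O·s/L.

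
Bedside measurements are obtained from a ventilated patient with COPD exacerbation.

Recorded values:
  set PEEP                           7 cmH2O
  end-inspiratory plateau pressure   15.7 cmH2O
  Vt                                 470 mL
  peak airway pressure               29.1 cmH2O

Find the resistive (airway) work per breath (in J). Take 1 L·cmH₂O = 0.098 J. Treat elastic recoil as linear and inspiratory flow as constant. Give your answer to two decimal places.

0.62

With constant inspiratory flow the resistive pressure is constant at PIP − Pplat = 29.1 − 15.7 = 13.4 cmH2O, so resistive work = 13.4 × 0.470 = 6.298 L·cmH2O.
× 0.098 J/(L·cmH2O) → 0.6172 J.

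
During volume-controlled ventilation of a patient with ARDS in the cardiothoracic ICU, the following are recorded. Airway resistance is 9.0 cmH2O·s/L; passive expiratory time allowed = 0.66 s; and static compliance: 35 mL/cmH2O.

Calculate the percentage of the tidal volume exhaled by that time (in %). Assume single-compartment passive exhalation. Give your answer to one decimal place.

τ = R × C = 9.0 × 35 mL/cmH2O = 9.0 × 0.035 L/cmH2O = 0.315 s.
Passive exhalation: V(t)/V₀ = e^(−t/τ) = e^(−0.66/0.315) = 0.123.
Fraction exhaled = 1 − 0.123 = 0.877 → 87.7%.

87.7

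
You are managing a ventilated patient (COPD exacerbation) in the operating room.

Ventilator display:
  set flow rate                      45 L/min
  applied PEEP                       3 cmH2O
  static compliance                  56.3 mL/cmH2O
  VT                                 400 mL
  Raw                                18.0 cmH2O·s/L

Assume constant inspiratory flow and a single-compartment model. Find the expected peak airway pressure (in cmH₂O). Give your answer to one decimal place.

Flow: 45 L/min ÷ 60 = 0.75 L/s.
Equation of motion (constant flow): PIP = Vt/C + R·V̇ + PEEP.
PIP = 400/56.3 + 18.0×0.75 + 3 = 7.105 + 13.5 + 3 = 23.605 cmH2O.

23.6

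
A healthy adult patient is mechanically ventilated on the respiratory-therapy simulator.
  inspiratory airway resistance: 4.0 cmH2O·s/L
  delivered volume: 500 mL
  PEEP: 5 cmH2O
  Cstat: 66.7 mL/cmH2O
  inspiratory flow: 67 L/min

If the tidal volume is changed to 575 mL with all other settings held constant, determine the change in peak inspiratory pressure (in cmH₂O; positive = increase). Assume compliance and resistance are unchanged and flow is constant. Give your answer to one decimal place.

1.1

PIP = Vt/C + R·V̇ + PEEP (constant-flow equation of motion).
Only the elastic term changes: ΔPIP = ΔVt / C = (575 − 500) / 66.7 = 1.124 cmH2O.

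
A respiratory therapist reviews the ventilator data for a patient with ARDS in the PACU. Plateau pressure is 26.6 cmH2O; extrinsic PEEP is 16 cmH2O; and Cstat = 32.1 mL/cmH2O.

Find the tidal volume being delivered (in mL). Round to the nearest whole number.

340

Vt = Cstat × (Pplat − PEEP) = 32.1 × (26.6 − 16) = 32.1 × 10.6 = 340.26 mL.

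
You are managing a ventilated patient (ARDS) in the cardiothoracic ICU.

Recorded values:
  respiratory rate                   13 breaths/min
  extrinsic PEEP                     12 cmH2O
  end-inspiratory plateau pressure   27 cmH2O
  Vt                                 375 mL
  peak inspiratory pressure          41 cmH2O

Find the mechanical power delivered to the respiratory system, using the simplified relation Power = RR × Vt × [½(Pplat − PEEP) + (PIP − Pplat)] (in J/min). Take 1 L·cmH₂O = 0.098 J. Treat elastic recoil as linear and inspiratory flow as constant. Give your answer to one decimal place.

Per-breath work = Vt × [½(Pplat−PEEP) + (PIP−Pplat)] = 0.375 × [0.5×15.0 + 14.0] = 0.375 × 21.5 = 8.063 L·cmH2O.
Power = 13 × 8.063 = 104.82 L·cmH2O/min.
× 0.098 J/(L·cmH2O) → 10.272 J/min.

10.3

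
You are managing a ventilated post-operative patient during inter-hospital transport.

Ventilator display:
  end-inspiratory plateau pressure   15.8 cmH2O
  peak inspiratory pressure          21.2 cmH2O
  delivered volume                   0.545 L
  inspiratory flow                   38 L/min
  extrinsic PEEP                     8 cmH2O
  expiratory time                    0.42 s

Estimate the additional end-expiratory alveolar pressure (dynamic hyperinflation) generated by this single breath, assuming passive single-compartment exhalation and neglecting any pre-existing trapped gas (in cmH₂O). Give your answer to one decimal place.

3.9

Flow: 38 L/min ÷ 60 = 0.6333 L/s.
R = (PIP − Pplat)/V̇ = (21.2 − 15.8) / 0.6333 = 5.4/0.6333 = 8.527 cmH2O·s/L.
C = Vt/(Pplat − PEEP) = 545.0 / (15.8 − 8) = 545.0/7.8 = 69.872 mL/cmH2O.
τ = R × C = 8.527 × 0.06987 L/cmH2O = 0.5958 s.
Fraction remaining = e^(−Te/τ) = e^(−0.42/0.5958) = 0.4941; trapped volume = 545.0 × 0.4941 = 269.28 mL.
Additional alveolar pressure from trapping ≈ V_trapped / C = 269.28 / 69.872 = 3.854 cmH2O.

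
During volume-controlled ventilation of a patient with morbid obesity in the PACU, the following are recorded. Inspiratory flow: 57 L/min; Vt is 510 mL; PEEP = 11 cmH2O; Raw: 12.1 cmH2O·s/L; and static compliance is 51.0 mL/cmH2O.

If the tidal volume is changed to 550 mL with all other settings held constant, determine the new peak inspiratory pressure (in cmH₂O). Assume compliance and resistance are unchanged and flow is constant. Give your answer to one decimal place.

33.3

Flow: 57 L/min ÷ 60 = 0.95 L/s.
PIP = Vt/C + R·V̇ + PEEP (constant-flow equation of motion).
Only the elastic term changes: ΔPIP = ΔVt / C = (550 − 510) / 51.0 = 0.7843 cmH2O.
Original PIP = 510/51.0 + 12.1×0.95 + 11 = 32.495 cmH2O; new PIP = 32.495 + (0.7843) = 33.279 cmH2O.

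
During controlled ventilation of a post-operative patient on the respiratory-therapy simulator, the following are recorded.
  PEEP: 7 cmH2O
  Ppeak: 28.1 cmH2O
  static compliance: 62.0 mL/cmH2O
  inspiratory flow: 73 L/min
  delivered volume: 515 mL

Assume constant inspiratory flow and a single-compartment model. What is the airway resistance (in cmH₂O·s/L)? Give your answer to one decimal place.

10.5

Flow: 73 L/min ÷ 60 = 1.2167 L/s.
Equation of motion (constant flow): PIP = Vt/C + R·V̇ + PEEP.
R·V̇ = PIP − Vt/C − PEEP = 28.1 − 515/62.0 − 7 = 28.1 − 8.306 − 7 = 12.794 cmH2O.
R = 12.794 / 1.2167 = 10.515 cmH2O·s/L.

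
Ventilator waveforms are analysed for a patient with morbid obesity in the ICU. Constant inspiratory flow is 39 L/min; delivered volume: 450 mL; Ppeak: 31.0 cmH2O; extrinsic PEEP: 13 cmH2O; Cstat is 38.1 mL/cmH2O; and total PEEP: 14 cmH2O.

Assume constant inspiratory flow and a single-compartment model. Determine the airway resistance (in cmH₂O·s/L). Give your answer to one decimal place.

Flow: 39 L/min ÷ 60 = 0.65 L/s.
Total PEEP = 14 cmH2O (set 13 + intrinsic 1); this is the baseline alveolar pressure.
Equation of motion (constant flow): PIP = Vt/C + R·V̇ + PEEP.
R·V̇ = PIP − Vt/C − PEEP = 31.0 − 450/38.1 − 14 = 31.0 − 11.811 − 14 = 5.189 cmH2O.
R = 5.189 / 0.65 = 7.983 cmH2O·s/L.

8.0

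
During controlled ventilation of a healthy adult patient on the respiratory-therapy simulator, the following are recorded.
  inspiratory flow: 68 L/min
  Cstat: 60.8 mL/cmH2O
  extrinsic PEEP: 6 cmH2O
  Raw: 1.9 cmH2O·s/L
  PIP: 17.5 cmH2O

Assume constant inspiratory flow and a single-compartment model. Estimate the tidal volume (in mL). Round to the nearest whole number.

Flow: 68 L/min ÷ 60 = 1.1333 L/s.
Equation of motion (constant flow): PIP = Vt/C + R·V̇ + PEEP.
Vt/C = PIP − R·V̇ − PEEP = 17.5 − 2.153 − 6 = 9.347 cmH2O.
Vt = C × 9.347 = 60.8 × 9.347 = 568.3 mL.

568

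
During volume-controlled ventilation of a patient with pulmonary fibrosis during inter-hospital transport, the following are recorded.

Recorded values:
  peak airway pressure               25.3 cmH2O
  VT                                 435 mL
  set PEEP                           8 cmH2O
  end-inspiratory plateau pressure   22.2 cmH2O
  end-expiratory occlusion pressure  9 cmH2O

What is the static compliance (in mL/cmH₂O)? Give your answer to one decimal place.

33.0

End-expiratory occlusion gives total PEEP = 9 cmH2O (intrinsic PEEP = 9 − 8 = 1). Use total PEEP for the elastic gradient.
Cstat = Vt / (Pplat − PEEPtotal) = 435 / (22.2 − 9) = 435 / 13.2 = 32.955 mL/cmH2O.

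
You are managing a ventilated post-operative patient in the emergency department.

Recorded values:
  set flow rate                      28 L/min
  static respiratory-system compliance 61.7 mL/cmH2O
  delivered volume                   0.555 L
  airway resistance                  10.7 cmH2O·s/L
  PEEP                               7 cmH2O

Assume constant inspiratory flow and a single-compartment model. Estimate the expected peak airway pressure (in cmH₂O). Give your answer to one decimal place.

21.0

Flow: 28 L/min ÷ 60 = 0.4667 L/s.
Equation of motion (constant flow): PIP = Vt/C + R·V̇ + PEEP.
PIP = 555/61.7 + 10.7×0.4667 + 7 = 8.995 + 4.994 + 7 = 20.989 cmH2O.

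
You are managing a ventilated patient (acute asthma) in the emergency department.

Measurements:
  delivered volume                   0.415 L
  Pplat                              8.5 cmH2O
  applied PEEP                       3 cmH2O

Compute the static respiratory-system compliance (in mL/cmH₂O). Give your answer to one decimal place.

75.5

Cstat = Vt / (Pplat − PEEP) = 415 / (8.5 − 3) = 415 / 5.5 = 75.455 mL/cmH2O.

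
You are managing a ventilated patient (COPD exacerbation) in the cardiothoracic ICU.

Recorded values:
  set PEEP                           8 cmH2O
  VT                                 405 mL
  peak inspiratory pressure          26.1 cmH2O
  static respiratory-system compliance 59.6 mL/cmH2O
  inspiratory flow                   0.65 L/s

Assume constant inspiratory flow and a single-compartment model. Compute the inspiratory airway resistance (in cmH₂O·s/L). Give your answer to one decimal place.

17.4

Equation of motion (constant flow): PIP = Vt/C + R·V̇ + PEEP.
R·V̇ = PIP − Vt/C − PEEP = 26.1 − 405/59.6 − 8 = 26.1 − 6.795 − 8 = 11.305 cmH2O.
R = 11.305 / 0.65 = 17.392 cmH2O·s/L.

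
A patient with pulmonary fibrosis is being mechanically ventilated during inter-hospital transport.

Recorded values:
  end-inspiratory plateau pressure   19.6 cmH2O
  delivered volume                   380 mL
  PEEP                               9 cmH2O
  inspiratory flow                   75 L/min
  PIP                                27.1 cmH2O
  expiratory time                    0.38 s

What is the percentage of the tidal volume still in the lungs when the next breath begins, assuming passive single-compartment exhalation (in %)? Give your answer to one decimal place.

Flow: 75 L/min ÷ 60 = 1.25 L/s.
R = (PIP − Pplat)/V̇ = (27.1 − 19.6) / 1.25 = 7.5/1.25 = 6.0 cmH2O·s/L.
C = Vt/(Pplat − PEEP) = 380.0 / (19.6 − 9) = 380.0/10.6 = 35.849 mL/cmH2O.
τ = R × C = 6.0 × 0.03585 L/cmH2O = 0.2151 s.
Fraction remaining at end-expiration = e^(−Te/τ) = e^(−0.38/0.2151) = 0.1709 → 17.09%.

17.1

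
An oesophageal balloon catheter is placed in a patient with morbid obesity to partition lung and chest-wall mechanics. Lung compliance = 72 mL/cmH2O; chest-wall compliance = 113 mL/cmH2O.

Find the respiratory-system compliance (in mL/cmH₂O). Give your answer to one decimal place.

Lung and chest wall are elastances in series: 1/Crs = 1/CL + 1/Ccw.
1/Crs = 1/72 + 1/113 = 0.02274.
Crs = 43.975 mL/cmH2O.

44.0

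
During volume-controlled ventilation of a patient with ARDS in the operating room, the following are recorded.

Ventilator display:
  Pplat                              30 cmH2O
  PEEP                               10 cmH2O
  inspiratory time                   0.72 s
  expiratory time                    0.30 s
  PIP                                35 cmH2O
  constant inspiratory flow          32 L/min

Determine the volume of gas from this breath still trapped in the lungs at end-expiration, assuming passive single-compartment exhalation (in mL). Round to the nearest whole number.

Flow: 32 L/min ÷ 60 = 0.5333 L/s.
Vt = flow × Ti = 0.5333 L/s × 0.72 s × 1000 mL/L = 383.98 mL.
R = (PIP − Pplat)/V̇ = (35 − 30) / 0.5333 = 5.0/0.5333 = 9.376 cmH2O·s/L.
C = Vt/(Pplat − PEEP) = 383.98 / (30 − 10) = 383.98/20.0 = 19.199 mL/cmH2O.
τ = R × C = 9.376 × 0.0192 L/cmH2O = 0.18 s.
Fraction remaining = e^(−Te/τ) = e^(−0.30/0.18) = 0.1889.
Trapped volume = 383.98 × 0.1889 = 72.534 mL.

73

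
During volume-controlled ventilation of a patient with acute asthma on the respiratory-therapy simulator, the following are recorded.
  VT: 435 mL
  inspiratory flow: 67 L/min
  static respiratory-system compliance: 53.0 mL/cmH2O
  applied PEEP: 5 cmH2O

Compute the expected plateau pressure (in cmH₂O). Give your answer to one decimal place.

13.2

Pplat = PEEP + Vt / Cstat = 5 + 435 / 53.0 = 5 + 8.208 = 13.208 cmH2O.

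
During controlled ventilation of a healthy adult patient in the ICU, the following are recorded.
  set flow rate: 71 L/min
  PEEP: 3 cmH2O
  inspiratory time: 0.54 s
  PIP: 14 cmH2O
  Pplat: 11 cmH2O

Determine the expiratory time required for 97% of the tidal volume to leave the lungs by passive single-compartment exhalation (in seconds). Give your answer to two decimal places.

Flow: 71 L/min ÷ 60 = 1.1833 L/s.
Vt = flow × Ti = 1.1833 L/s × 0.54 s × 1000 mL/L = 638.98 mL.
R = (PIP − Pplat)/V̇ = (14 − 11) / 1.1833 = 3.0/1.1833 = 2.535 cmH2O·s/L.
C = Vt/(Pplat − PEEP) = 638.98 / (11 − 3) = 638.98/8.0 = 79.873 mL/cmH2O.
τ = R × C = 2.535 × 0.07987 L/cmH2O = 0.2025 s.
t = −τ·ln(1 − 0.97) = −0.2025·ln(0.03) = 0.7101 s.

0.71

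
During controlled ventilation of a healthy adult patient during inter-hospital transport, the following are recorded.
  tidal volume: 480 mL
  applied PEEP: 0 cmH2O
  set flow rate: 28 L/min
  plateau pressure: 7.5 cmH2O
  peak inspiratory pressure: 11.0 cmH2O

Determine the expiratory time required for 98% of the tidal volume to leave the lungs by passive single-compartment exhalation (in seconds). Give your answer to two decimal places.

Flow: 28 L/min ÷ 60 = 0.4667 L/s.
R = (PIP − Pplat)/V̇ = (11.0 − 7.5) / 0.4667 = 3.5/0.4667 = 7.499 cmH2O·s/L.
C = Vt/(Pplat − PEEP) = 480.0 / (7.5 − 0) = 480.0/7.5 = 64.0 mL/cmH2O.
τ = R × C = 7.499 × 0.064 L/cmH2O = 0.4799 s.
t = −τ·ln(1 − 0.98) = −0.4799·ln(0.02) = 1.877 s.

1.88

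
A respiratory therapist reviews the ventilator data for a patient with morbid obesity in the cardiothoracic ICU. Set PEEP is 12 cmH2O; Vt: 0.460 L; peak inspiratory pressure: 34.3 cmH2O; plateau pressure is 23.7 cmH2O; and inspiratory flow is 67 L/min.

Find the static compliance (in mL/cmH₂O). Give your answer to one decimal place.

39.3

Cstat = Vt / (Pplat − PEEP) = 460 / (23.7 − 12) = 460 / 11.7 = 39.316 mL/cmH2O.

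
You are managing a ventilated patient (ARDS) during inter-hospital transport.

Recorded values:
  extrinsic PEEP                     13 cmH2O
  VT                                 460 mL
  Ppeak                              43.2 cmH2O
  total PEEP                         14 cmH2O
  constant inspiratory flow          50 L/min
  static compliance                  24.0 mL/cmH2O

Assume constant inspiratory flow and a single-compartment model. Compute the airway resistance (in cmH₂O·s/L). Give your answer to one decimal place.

12.0

Flow: 50 L/min ÷ 60 = 0.8333 L/s.
Total PEEP = 14 cmH2O (set 13 + intrinsic 1); this is the baseline alveolar pressure.
Equation of motion (constant flow): PIP = Vt/C + R·V̇ + PEEP.
R·V̇ = PIP − Vt/C − PEEP = 43.2 − 460/24.0 − 14 = 43.2 − 19.167 − 14 = 10.033 cmH2O.
R = 10.033 / 0.8333 = 12.04 cmH2O·s/L.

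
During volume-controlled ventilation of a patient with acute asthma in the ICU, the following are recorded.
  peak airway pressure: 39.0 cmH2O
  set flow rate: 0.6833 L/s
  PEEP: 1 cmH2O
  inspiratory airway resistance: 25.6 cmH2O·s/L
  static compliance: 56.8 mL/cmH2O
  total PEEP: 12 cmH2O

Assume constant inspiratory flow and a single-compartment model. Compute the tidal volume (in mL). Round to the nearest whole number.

540

Total PEEP = 12 cmH2O (set 1 + intrinsic 11); this is the baseline alveolar pressure.
Equation of motion (constant flow): PIP = Vt/C + R·V̇ + PEEP.
Vt/C = PIP − R·V̇ − PEEP = 39.0 − 17.492 − 12 = 9.508 cmH2O.
Vt = C × 9.508 = 56.8 × 9.508 = 540.05 mL.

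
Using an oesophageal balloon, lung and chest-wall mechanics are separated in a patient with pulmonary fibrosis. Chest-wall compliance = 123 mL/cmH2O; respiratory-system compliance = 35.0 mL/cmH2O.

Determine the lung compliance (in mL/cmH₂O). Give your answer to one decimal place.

48.9

1/CL = 1/Crs − 1/Ccw.
1/CL = 1/35.0 − 1/123 = 0.02044.
CL = 48.924 mL/cmH2O.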